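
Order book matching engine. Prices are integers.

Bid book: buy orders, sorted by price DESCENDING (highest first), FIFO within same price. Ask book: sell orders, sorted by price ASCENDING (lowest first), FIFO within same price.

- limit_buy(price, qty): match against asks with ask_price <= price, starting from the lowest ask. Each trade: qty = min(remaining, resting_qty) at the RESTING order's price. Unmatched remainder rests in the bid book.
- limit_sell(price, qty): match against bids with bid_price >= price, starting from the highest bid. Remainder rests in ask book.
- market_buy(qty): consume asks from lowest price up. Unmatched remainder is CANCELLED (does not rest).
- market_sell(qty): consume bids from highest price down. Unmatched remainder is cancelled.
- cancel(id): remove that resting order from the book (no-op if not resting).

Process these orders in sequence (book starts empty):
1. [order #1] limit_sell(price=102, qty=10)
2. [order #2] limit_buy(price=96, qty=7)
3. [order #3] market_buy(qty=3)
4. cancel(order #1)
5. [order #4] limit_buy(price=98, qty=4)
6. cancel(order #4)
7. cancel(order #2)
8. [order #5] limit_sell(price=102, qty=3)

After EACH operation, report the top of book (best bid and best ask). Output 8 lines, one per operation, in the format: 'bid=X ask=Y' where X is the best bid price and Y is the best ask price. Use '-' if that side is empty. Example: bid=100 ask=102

Answer: bid=- ask=102
bid=96 ask=102
bid=96 ask=102
bid=96 ask=-
bid=98 ask=-
bid=96 ask=-
bid=- ask=-
bid=- ask=102

Derivation:
After op 1 [order #1] limit_sell(price=102, qty=10): fills=none; bids=[-] asks=[#1:10@102]
After op 2 [order #2] limit_buy(price=96, qty=7): fills=none; bids=[#2:7@96] asks=[#1:10@102]
After op 3 [order #3] market_buy(qty=3): fills=#3x#1:3@102; bids=[#2:7@96] asks=[#1:7@102]
After op 4 cancel(order #1): fills=none; bids=[#2:7@96] asks=[-]
After op 5 [order #4] limit_buy(price=98, qty=4): fills=none; bids=[#4:4@98 #2:7@96] asks=[-]
After op 6 cancel(order #4): fills=none; bids=[#2:7@96] asks=[-]
After op 7 cancel(order #2): fills=none; bids=[-] asks=[-]
After op 8 [order #5] limit_sell(price=102, qty=3): fills=none; bids=[-] asks=[#5:3@102]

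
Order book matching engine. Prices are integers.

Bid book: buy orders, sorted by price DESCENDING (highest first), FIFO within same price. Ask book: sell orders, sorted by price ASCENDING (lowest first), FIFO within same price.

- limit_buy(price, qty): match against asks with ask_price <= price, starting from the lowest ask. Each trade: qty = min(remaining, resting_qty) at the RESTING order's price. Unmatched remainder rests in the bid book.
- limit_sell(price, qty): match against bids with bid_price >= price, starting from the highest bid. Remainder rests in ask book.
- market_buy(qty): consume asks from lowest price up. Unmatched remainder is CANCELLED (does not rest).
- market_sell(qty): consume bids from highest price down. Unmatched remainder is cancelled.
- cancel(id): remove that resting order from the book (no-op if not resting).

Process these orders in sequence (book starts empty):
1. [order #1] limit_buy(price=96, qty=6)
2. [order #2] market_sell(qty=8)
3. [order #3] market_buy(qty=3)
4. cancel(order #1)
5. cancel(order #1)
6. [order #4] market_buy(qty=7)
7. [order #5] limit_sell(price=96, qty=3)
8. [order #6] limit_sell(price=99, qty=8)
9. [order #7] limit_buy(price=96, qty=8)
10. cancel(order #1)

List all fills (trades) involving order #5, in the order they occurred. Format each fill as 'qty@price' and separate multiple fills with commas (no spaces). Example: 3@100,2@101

Answer: 3@96

Derivation:
After op 1 [order #1] limit_buy(price=96, qty=6): fills=none; bids=[#1:6@96] asks=[-]
After op 2 [order #2] market_sell(qty=8): fills=#1x#2:6@96; bids=[-] asks=[-]
After op 3 [order #3] market_buy(qty=3): fills=none; bids=[-] asks=[-]
After op 4 cancel(order #1): fills=none; bids=[-] asks=[-]
After op 5 cancel(order #1): fills=none; bids=[-] asks=[-]
After op 6 [order #4] market_buy(qty=7): fills=none; bids=[-] asks=[-]
After op 7 [order #5] limit_sell(price=96, qty=3): fills=none; bids=[-] asks=[#5:3@96]
After op 8 [order #6] limit_sell(price=99, qty=8): fills=none; bids=[-] asks=[#5:3@96 #6:8@99]
After op 9 [order #7] limit_buy(price=96, qty=8): fills=#7x#5:3@96; bids=[#7:5@96] asks=[#6:8@99]
After op 10 cancel(order #1): fills=none; bids=[#7:5@96] asks=[#6:8@99]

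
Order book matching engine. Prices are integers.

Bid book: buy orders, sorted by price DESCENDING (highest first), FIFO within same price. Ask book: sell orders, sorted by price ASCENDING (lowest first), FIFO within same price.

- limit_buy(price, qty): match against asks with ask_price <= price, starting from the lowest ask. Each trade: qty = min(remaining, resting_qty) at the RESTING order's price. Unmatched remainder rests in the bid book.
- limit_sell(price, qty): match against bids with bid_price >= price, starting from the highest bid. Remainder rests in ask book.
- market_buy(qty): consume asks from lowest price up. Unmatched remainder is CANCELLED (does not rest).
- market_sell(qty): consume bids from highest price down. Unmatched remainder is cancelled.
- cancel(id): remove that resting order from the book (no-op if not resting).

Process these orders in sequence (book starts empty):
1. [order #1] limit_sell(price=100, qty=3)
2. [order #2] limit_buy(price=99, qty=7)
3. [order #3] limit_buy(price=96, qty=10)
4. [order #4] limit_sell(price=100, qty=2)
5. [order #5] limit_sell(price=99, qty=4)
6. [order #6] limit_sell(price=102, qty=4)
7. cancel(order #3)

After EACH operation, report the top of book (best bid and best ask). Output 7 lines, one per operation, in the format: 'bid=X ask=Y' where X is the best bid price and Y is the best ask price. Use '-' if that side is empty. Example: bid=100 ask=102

Answer: bid=- ask=100
bid=99 ask=100
bid=99 ask=100
bid=99 ask=100
bid=99 ask=100
bid=99 ask=100
bid=99 ask=100

Derivation:
After op 1 [order #1] limit_sell(price=100, qty=3): fills=none; bids=[-] asks=[#1:3@100]
After op 2 [order #2] limit_buy(price=99, qty=7): fills=none; bids=[#2:7@99] asks=[#1:3@100]
After op 3 [order #3] limit_buy(price=96, qty=10): fills=none; bids=[#2:7@99 #3:10@96] asks=[#1:3@100]
After op 4 [order #4] limit_sell(price=100, qty=2): fills=none; bids=[#2:7@99 #3:10@96] asks=[#1:3@100 #4:2@100]
After op 5 [order #5] limit_sell(price=99, qty=4): fills=#2x#5:4@99; bids=[#2:3@99 #3:10@96] asks=[#1:3@100 #4:2@100]
After op 6 [order #6] limit_sell(price=102, qty=4): fills=none; bids=[#2:3@99 #3:10@96] asks=[#1:3@100 #4:2@100 #6:4@102]
After op 7 cancel(order #3): fills=none; bids=[#2:3@99] asks=[#1:3@100 #4:2@100 #6:4@102]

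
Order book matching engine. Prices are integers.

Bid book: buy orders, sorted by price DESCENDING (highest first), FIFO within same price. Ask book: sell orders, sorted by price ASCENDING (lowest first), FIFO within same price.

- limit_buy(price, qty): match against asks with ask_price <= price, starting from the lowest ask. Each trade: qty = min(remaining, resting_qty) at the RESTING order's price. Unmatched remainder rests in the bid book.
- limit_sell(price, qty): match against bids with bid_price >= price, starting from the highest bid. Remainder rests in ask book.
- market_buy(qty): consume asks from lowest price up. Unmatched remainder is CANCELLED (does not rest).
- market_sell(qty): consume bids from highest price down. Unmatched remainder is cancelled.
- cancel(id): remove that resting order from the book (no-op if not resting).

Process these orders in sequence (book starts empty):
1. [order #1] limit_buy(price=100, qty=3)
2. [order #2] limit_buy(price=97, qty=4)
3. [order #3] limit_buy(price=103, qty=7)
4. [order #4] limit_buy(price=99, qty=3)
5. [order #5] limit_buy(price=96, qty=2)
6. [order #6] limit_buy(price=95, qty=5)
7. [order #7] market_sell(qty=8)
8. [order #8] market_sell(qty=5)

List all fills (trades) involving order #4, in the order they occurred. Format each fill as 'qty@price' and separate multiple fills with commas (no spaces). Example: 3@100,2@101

After op 1 [order #1] limit_buy(price=100, qty=3): fills=none; bids=[#1:3@100] asks=[-]
After op 2 [order #2] limit_buy(price=97, qty=4): fills=none; bids=[#1:3@100 #2:4@97] asks=[-]
After op 3 [order #3] limit_buy(price=103, qty=7): fills=none; bids=[#3:7@103 #1:3@100 #2:4@97] asks=[-]
After op 4 [order #4] limit_buy(price=99, qty=3): fills=none; bids=[#3:7@103 #1:3@100 #4:3@99 #2:4@97] asks=[-]
After op 5 [order #5] limit_buy(price=96, qty=2): fills=none; bids=[#3:7@103 #1:3@100 #4:3@99 #2:4@97 #5:2@96] asks=[-]
After op 6 [order #6] limit_buy(price=95, qty=5): fills=none; bids=[#3:7@103 #1:3@100 #4:3@99 #2:4@97 #5:2@96 #6:5@95] asks=[-]
After op 7 [order #7] market_sell(qty=8): fills=#3x#7:7@103 #1x#7:1@100; bids=[#1:2@100 #4:3@99 #2:4@97 #5:2@96 #6:5@95] asks=[-]
After op 8 [order #8] market_sell(qty=5): fills=#1x#8:2@100 #4x#8:3@99; bids=[#2:4@97 #5:2@96 #6:5@95] asks=[-]

Answer: 3@99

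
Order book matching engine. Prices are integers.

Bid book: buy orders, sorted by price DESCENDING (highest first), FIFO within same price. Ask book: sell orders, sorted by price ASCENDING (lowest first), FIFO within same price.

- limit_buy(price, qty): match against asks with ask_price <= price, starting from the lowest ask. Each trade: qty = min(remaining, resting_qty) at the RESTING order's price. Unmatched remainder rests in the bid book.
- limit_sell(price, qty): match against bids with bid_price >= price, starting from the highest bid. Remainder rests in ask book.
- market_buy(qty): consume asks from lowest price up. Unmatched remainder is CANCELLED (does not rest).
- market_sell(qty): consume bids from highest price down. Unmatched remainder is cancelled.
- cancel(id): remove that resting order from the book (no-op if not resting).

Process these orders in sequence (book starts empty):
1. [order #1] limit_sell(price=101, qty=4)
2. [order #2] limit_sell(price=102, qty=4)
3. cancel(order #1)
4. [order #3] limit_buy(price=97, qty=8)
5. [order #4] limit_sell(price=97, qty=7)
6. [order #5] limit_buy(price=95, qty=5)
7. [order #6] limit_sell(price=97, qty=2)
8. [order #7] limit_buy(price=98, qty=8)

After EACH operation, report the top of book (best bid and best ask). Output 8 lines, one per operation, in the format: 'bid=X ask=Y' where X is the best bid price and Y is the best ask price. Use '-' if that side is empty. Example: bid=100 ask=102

Answer: bid=- ask=101
bid=- ask=101
bid=- ask=102
bid=97 ask=102
bid=97 ask=102
bid=97 ask=102
bid=95 ask=97
bid=98 ask=102

Derivation:
After op 1 [order #1] limit_sell(price=101, qty=4): fills=none; bids=[-] asks=[#1:4@101]
After op 2 [order #2] limit_sell(price=102, qty=4): fills=none; bids=[-] asks=[#1:4@101 #2:4@102]
After op 3 cancel(order #1): fills=none; bids=[-] asks=[#2:4@102]
After op 4 [order #3] limit_buy(price=97, qty=8): fills=none; bids=[#3:8@97] asks=[#2:4@102]
After op 5 [order #4] limit_sell(price=97, qty=7): fills=#3x#4:7@97; bids=[#3:1@97] asks=[#2:4@102]
After op 6 [order #5] limit_buy(price=95, qty=5): fills=none; bids=[#3:1@97 #5:5@95] asks=[#2:4@102]
After op 7 [order #6] limit_sell(price=97, qty=2): fills=#3x#6:1@97; bids=[#5:5@95] asks=[#6:1@97 #2:4@102]
After op 8 [order #7] limit_buy(price=98, qty=8): fills=#7x#6:1@97; bids=[#7:7@98 #5:5@95] asks=[#2:4@102]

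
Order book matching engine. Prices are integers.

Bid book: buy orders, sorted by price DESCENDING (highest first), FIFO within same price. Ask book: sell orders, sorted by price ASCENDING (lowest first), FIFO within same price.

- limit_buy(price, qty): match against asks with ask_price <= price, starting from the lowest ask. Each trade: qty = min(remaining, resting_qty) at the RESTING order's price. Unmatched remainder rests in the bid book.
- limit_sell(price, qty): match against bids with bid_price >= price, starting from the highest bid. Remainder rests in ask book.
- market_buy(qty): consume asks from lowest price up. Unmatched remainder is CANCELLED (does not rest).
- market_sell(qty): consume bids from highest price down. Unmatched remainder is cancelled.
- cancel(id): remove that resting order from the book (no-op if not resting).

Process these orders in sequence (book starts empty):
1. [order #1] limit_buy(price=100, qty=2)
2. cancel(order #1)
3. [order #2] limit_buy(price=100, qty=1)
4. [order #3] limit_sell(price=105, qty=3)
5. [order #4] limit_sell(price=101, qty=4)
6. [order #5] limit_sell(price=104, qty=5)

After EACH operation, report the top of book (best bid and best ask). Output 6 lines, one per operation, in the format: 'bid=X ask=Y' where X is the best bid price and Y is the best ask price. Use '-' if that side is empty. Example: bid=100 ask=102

After op 1 [order #1] limit_buy(price=100, qty=2): fills=none; bids=[#1:2@100] asks=[-]
After op 2 cancel(order #1): fills=none; bids=[-] asks=[-]
After op 3 [order #2] limit_buy(price=100, qty=1): fills=none; bids=[#2:1@100] asks=[-]
After op 4 [order #3] limit_sell(price=105, qty=3): fills=none; bids=[#2:1@100] asks=[#3:3@105]
After op 5 [order #4] limit_sell(price=101, qty=4): fills=none; bids=[#2:1@100] asks=[#4:4@101 #3:3@105]
After op 6 [order #5] limit_sell(price=104, qty=5): fills=none; bids=[#2:1@100] asks=[#4:4@101 #5:5@104 #3:3@105]

Answer: bid=100 ask=-
bid=- ask=-
bid=100 ask=-
bid=100 ask=105
bid=100 ask=101
bid=100 ask=101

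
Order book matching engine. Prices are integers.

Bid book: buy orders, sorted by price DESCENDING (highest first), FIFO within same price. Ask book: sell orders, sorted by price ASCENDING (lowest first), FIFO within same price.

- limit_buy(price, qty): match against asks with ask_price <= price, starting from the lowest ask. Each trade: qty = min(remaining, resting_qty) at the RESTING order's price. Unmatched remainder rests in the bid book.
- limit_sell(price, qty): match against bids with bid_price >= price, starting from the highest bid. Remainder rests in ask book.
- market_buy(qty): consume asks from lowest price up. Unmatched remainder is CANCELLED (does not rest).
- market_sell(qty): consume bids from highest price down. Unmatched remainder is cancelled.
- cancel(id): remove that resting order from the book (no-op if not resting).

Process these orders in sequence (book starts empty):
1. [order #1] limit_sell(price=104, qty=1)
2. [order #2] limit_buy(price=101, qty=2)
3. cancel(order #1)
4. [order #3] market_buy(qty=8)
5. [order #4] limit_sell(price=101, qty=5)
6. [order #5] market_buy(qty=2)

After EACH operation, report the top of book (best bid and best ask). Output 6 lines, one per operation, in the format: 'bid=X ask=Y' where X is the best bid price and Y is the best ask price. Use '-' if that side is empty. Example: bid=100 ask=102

After op 1 [order #1] limit_sell(price=104, qty=1): fills=none; bids=[-] asks=[#1:1@104]
After op 2 [order #2] limit_buy(price=101, qty=2): fills=none; bids=[#2:2@101] asks=[#1:1@104]
After op 3 cancel(order #1): fills=none; bids=[#2:2@101] asks=[-]
After op 4 [order #3] market_buy(qty=8): fills=none; bids=[#2:2@101] asks=[-]
After op 5 [order #4] limit_sell(price=101, qty=5): fills=#2x#4:2@101; bids=[-] asks=[#4:3@101]
After op 6 [order #5] market_buy(qty=2): fills=#5x#4:2@101; bids=[-] asks=[#4:1@101]

Answer: bid=- ask=104
bid=101 ask=104
bid=101 ask=-
bid=101 ask=-
bid=- ask=101
bid=- ask=101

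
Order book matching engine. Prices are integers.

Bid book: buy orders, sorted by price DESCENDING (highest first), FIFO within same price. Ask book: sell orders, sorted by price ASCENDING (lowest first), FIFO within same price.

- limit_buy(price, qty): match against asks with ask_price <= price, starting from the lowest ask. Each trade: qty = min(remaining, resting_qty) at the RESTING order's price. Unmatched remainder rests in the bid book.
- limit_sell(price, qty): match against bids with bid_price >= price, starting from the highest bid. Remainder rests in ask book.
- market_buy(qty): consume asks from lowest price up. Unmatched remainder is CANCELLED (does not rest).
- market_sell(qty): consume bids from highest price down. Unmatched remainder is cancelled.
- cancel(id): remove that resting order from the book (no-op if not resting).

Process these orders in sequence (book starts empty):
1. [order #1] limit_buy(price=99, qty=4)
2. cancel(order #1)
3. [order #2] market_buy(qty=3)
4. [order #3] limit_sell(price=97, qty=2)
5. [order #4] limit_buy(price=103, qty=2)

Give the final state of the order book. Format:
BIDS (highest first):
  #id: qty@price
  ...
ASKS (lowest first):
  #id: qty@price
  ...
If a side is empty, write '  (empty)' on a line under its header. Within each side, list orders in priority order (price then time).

Answer: BIDS (highest first):
  (empty)
ASKS (lowest first):
  (empty)

Derivation:
After op 1 [order #1] limit_buy(price=99, qty=4): fills=none; bids=[#1:4@99] asks=[-]
After op 2 cancel(order #1): fills=none; bids=[-] asks=[-]
After op 3 [order #2] market_buy(qty=3): fills=none; bids=[-] asks=[-]
After op 4 [order #3] limit_sell(price=97, qty=2): fills=none; bids=[-] asks=[#3:2@97]
After op 5 [order #4] limit_buy(price=103, qty=2): fills=#4x#3:2@97; bids=[-] asks=[-]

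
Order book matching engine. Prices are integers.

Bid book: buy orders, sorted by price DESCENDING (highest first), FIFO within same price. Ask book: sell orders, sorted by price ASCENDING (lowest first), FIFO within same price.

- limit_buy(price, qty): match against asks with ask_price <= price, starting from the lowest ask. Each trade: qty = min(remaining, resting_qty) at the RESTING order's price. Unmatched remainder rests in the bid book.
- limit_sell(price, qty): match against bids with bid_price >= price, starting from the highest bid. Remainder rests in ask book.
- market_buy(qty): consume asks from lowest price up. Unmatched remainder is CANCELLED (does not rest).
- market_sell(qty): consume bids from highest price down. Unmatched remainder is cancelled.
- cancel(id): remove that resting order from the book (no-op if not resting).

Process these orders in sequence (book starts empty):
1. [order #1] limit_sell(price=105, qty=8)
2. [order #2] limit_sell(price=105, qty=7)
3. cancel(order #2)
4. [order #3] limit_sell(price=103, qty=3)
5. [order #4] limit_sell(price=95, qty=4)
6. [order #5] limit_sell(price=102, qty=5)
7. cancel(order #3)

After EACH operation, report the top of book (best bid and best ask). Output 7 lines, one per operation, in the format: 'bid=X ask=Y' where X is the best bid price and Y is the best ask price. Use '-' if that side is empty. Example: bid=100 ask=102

After op 1 [order #1] limit_sell(price=105, qty=8): fills=none; bids=[-] asks=[#1:8@105]
After op 2 [order #2] limit_sell(price=105, qty=7): fills=none; bids=[-] asks=[#1:8@105 #2:7@105]
After op 3 cancel(order #2): fills=none; bids=[-] asks=[#1:8@105]
After op 4 [order #3] limit_sell(price=103, qty=3): fills=none; bids=[-] asks=[#3:3@103 #1:8@105]
After op 5 [order #4] limit_sell(price=95, qty=4): fills=none; bids=[-] asks=[#4:4@95 #3:3@103 #1:8@105]
After op 6 [order #5] limit_sell(price=102, qty=5): fills=none; bids=[-] asks=[#4:4@95 #5:5@102 #3:3@103 #1:8@105]
After op 7 cancel(order #3): fills=none; bids=[-] asks=[#4:4@95 #5:5@102 #1:8@105]

Answer: bid=- ask=105
bid=- ask=105
bid=- ask=105
bid=- ask=103
bid=- ask=95
bid=- ask=95
bid=- ask=95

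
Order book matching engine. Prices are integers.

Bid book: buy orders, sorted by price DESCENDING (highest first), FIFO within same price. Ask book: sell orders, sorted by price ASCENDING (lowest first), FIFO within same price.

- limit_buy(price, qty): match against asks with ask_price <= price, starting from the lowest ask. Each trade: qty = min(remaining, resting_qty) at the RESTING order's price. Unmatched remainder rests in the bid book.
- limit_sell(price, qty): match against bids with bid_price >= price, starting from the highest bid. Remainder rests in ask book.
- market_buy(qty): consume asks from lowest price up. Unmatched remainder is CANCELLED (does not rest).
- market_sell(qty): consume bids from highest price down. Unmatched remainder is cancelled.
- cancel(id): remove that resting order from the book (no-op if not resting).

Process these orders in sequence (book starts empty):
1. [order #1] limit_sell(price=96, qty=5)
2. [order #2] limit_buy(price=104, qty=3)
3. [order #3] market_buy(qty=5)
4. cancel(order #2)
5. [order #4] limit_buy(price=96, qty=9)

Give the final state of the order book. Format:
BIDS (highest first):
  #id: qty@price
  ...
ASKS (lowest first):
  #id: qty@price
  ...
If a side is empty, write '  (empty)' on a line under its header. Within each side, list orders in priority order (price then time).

After op 1 [order #1] limit_sell(price=96, qty=5): fills=none; bids=[-] asks=[#1:5@96]
After op 2 [order #2] limit_buy(price=104, qty=3): fills=#2x#1:3@96; bids=[-] asks=[#1:2@96]
After op 3 [order #3] market_buy(qty=5): fills=#3x#1:2@96; bids=[-] asks=[-]
After op 4 cancel(order #2): fills=none; bids=[-] asks=[-]
After op 5 [order #4] limit_buy(price=96, qty=9): fills=none; bids=[#4:9@96] asks=[-]

Answer: BIDS (highest first):
  #4: 9@96
ASKS (lowest first):
  (empty)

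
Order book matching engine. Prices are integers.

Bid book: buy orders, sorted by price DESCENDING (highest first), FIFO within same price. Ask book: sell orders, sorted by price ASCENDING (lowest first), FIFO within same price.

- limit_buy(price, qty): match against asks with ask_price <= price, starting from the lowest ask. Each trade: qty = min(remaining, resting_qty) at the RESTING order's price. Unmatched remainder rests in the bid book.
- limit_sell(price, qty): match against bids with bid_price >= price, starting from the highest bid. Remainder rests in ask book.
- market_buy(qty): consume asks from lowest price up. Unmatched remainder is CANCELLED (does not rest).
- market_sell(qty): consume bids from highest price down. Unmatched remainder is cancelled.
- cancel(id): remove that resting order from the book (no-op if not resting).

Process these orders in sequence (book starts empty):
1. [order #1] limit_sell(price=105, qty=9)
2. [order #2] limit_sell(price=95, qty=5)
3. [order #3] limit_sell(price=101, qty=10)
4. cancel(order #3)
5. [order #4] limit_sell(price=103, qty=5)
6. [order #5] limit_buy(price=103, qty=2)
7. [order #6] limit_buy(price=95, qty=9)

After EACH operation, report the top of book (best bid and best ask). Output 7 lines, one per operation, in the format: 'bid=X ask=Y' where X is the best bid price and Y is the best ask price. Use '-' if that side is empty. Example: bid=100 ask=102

Answer: bid=- ask=105
bid=- ask=95
bid=- ask=95
bid=- ask=95
bid=- ask=95
bid=- ask=95
bid=95 ask=103

Derivation:
After op 1 [order #1] limit_sell(price=105, qty=9): fills=none; bids=[-] asks=[#1:9@105]
After op 2 [order #2] limit_sell(price=95, qty=5): fills=none; bids=[-] asks=[#2:5@95 #1:9@105]
After op 3 [order #3] limit_sell(price=101, qty=10): fills=none; bids=[-] asks=[#2:5@95 #3:10@101 #1:9@105]
After op 4 cancel(order #3): fills=none; bids=[-] asks=[#2:5@95 #1:9@105]
After op 5 [order #4] limit_sell(price=103, qty=5): fills=none; bids=[-] asks=[#2:5@95 #4:5@103 #1:9@105]
After op 6 [order #5] limit_buy(price=103, qty=2): fills=#5x#2:2@95; bids=[-] asks=[#2:3@95 #4:5@103 #1:9@105]
After op 7 [order #6] limit_buy(price=95, qty=9): fills=#6x#2:3@95; bids=[#6:6@95] asks=[#4:5@103 #1:9@105]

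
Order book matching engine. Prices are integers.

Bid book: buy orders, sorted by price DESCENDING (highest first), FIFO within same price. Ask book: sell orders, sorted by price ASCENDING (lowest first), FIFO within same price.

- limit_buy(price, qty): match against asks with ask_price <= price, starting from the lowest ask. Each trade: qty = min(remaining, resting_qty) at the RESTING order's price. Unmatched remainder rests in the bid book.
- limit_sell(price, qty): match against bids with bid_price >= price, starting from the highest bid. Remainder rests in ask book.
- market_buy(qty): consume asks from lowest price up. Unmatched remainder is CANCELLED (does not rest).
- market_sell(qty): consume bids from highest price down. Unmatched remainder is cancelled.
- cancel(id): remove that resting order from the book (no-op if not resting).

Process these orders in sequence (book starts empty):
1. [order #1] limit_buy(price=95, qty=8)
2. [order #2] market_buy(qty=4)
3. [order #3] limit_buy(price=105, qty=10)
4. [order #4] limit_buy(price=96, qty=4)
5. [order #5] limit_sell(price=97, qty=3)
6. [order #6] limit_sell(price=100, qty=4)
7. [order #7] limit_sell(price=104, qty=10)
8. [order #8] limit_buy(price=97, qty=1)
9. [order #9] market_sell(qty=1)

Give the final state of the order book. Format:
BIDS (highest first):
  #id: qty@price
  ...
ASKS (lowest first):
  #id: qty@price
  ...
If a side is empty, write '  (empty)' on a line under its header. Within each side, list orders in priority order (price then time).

After op 1 [order #1] limit_buy(price=95, qty=8): fills=none; bids=[#1:8@95] asks=[-]
After op 2 [order #2] market_buy(qty=4): fills=none; bids=[#1:8@95] asks=[-]
After op 3 [order #3] limit_buy(price=105, qty=10): fills=none; bids=[#3:10@105 #1:8@95] asks=[-]
After op 4 [order #4] limit_buy(price=96, qty=4): fills=none; bids=[#3:10@105 #4:4@96 #1:8@95] asks=[-]
After op 5 [order #5] limit_sell(price=97, qty=3): fills=#3x#5:3@105; bids=[#3:7@105 #4:4@96 #1:8@95] asks=[-]
After op 6 [order #6] limit_sell(price=100, qty=4): fills=#3x#6:4@105; bids=[#3:3@105 #4:4@96 #1:8@95] asks=[-]
After op 7 [order #7] limit_sell(price=104, qty=10): fills=#3x#7:3@105; bids=[#4:4@96 #1:8@95] asks=[#7:7@104]
After op 8 [order #8] limit_buy(price=97, qty=1): fills=none; bids=[#8:1@97 #4:4@96 #1:8@95] asks=[#7:7@104]
After op 9 [order #9] market_sell(qty=1): fills=#8x#9:1@97; bids=[#4:4@96 #1:8@95] asks=[#7:7@104]

Answer: BIDS (highest first):
  #4: 4@96
  #1: 8@95
ASKS (lowest first):
  #7: 7@104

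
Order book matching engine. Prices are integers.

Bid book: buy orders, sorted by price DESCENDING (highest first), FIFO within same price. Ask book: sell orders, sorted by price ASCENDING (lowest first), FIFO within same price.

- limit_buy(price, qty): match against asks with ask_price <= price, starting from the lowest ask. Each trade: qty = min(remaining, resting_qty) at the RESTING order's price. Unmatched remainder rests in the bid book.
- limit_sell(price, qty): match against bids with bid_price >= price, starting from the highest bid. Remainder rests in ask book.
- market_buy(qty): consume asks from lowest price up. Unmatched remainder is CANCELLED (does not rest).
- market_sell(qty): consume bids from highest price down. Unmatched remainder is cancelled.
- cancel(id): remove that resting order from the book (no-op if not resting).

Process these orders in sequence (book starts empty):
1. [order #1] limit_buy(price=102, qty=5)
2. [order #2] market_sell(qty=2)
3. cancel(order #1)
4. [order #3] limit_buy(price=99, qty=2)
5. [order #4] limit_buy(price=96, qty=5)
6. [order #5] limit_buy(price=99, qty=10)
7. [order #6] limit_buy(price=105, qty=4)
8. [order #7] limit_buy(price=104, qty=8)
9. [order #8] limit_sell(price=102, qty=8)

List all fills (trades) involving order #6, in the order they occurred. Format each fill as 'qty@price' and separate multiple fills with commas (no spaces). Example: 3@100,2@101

Answer: 4@105

Derivation:
After op 1 [order #1] limit_buy(price=102, qty=5): fills=none; bids=[#1:5@102] asks=[-]
After op 2 [order #2] market_sell(qty=2): fills=#1x#2:2@102; bids=[#1:3@102] asks=[-]
After op 3 cancel(order #1): fills=none; bids=[-] asks=[-]
After op 4 [order #3] limit_buy(price=99, qty=2): fills=none; bids=[#3:2@99] asks=[-]
After op 5 [order #4] limit_buy(price=96, qty=5): fills=none; bids=[#3:2@99 #4:5@96] asks=[-]
After op 6 [order #5] limit_buy(price=99, qty=10): fills=none; bids=[#3:2@99 #5:10@99 #4:5@96] asks=[-]
After op 7 [order #6] limit_buy(price=105, qty=4): fills=none; bids=[#6:4@105 #3:2@99 #5:10@99 #4:5@96] asks=[-]
After op 8 [order #7] limit_buy(price=104, qty=8): fills=none; bids=[#6:4@105 #7:8@104 #3:2@99 #5:10@99 #4:5@96] asks=[-]
After op 9 [order #8] limit_sell(price=102, qty=8): fills=#6x#8:4@105 #7x#8:4@104; bids=[#7:4@104 #3:2@99 #5:10@99 #4:5@96] asks=[-]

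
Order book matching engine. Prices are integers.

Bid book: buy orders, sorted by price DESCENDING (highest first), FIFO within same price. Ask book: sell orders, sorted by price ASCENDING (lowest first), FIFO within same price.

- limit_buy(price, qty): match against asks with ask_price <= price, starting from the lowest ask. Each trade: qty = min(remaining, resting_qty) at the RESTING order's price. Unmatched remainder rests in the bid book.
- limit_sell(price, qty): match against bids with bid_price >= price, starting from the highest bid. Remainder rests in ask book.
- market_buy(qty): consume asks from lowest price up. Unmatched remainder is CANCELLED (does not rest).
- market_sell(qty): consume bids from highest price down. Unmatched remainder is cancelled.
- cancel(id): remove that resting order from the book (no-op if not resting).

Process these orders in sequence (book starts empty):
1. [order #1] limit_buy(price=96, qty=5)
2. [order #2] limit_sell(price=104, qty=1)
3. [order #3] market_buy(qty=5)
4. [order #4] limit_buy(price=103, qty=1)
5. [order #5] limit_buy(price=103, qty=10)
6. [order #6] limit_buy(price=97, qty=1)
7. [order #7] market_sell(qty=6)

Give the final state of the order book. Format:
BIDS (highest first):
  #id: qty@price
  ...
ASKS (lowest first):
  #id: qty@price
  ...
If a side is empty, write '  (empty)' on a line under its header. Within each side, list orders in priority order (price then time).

After op 1 [order #1] limit_buy(price=96, qty=5): fills=none; bids=[#1:5@96] asks=[-]
After op 2 [order #2] limit_sell(price=104, qty=1): fills=none; bids=[#1:5@96] asks=[#2:1@104]
After op 3 [order #3] market_buy(qty=5): fills=#3x#2:1@104; bids=[#1:5@96] asks=[-]
After op 4 [order #4] limit_buy(price=103, qty=1): fills=none; bids=[#4:1@103 #1:5@96] asks=[-]
After op 5 [order #5] limit_buy(price=103, qty=10): fills=none; bids=[#4:1@103 #5:10@103 #1:5@96] asks=[-]
After op 6 [order #6] limit_buy(price=97, qty=1): fills=none; bids=[#4:1@103 #5:10@103 #6:1@97 #1:5@96] asks=[-]
After op 7 [order #7] market_sell(qty=6): fills=#4x#7:1@103 #5x#7:5@103; bids=[#5:5@103 #6:1@97 #1:5@96] asks=[-]

Answer: BIDS (highest first):
  #5: 5@103
  #6: 1@97
  #1: 5@96
ASKS (lowest first):
  (empty)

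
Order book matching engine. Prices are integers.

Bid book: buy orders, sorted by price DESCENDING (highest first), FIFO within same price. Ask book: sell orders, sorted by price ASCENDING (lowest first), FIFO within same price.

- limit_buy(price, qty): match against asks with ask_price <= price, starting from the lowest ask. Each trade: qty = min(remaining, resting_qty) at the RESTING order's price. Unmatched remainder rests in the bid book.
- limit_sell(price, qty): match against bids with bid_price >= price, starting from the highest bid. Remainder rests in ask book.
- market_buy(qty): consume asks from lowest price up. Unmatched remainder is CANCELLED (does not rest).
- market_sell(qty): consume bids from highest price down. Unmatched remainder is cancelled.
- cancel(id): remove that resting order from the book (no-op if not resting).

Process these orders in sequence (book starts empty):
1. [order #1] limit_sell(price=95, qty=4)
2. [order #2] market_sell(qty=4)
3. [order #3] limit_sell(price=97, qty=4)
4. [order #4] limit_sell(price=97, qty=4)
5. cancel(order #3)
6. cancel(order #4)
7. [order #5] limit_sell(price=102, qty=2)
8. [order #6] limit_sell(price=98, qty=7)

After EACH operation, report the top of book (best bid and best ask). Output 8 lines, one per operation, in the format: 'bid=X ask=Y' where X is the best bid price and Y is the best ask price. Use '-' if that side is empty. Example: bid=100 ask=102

After op 1 [order #1] limit_sell(price=95, qty=4): fills=none; bids=[-] asks=[#1:4@95]
After op 2 [order #2] market_sell(qty=4): fills=none; bids=[-] asks=[#1:4@95]
After op 3 [order #3] limit_sell(price=97, qty=4): fills=none; bids=[-] asks=[#1:4@95 #3:4@97]
After op 4 [order #4] limit_sell(price=97, qty=4): fills=none; bids=[-] asks=[#1:4@95 #3:4@97 #4:4@97]
After op 5 cancel(order #3): fills=none; bids=[-] asks=[#1:4@95 #4:4@97]
After op 6 cancel(order #4): fills=none; bids=[-] asks=[#1:4@95]
After op 7 [order #5] limit_sell(price=102, qty=2): fills=none; bids=[-] asks=[#1:4@95 #5:2@102]
After op 8 [order #6] limit_sell(price=98, qty=7): fills=none; bids=[-] asks=[#1:4@95 #6:7@98 #5:2@102]

Answer: bid=- ask=95
bid=- ask=95
bid=- ask=95
bid=- ask=95
bid=- ask=95
bid=- ask=95
bid=- ask=95
bid=- ask=95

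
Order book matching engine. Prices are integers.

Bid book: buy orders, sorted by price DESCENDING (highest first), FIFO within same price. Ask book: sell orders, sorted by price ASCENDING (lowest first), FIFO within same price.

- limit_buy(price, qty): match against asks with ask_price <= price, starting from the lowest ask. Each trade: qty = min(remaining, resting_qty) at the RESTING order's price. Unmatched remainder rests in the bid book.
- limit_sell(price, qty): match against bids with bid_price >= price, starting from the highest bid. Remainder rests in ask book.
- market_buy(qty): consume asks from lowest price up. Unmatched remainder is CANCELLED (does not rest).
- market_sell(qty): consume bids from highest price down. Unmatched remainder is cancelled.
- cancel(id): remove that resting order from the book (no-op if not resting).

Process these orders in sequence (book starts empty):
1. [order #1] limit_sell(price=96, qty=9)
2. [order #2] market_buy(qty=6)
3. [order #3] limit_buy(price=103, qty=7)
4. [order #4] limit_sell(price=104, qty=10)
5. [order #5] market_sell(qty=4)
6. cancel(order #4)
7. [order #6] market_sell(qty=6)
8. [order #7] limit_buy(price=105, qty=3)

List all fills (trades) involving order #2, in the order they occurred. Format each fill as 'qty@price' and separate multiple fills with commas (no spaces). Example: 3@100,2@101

Answer: 6@96

Derivation:
After op 1 [order #1] limit_sell(price=96, qty=9): fills=none; bids=[-] asks=[#1:9@96]
After op 2 [order #2] market_buy(qty=6): fills=#2x#1:6@96; bids=[-] asks=[#1:3@96]
After op 3 [order #3] limit_buy(price=103, qty=7): fills=#3x#1:3@96; bids=[#3:4@103] asks=[-]
After op 4 [order #4] limit_sell(price=104, qty=10): fills=none; bids=[#3:4@103] asks=[#4:10@104]
After op 5 [order #5] market_sell(qty=4): fills=#3x#5:4@103; bids=[-] asks=[#4:10@104]
After op 6 cancel(order #4): fills=none; bids=[-] asks=[-]
After op 7 [order #6] market_sell(qty=6): fills=none; bids=[-] asks=[-]
After op 8 [order #7] limit_buy(price=105, qty=3): fills=none; bids=[#7:3@105] asks=[-]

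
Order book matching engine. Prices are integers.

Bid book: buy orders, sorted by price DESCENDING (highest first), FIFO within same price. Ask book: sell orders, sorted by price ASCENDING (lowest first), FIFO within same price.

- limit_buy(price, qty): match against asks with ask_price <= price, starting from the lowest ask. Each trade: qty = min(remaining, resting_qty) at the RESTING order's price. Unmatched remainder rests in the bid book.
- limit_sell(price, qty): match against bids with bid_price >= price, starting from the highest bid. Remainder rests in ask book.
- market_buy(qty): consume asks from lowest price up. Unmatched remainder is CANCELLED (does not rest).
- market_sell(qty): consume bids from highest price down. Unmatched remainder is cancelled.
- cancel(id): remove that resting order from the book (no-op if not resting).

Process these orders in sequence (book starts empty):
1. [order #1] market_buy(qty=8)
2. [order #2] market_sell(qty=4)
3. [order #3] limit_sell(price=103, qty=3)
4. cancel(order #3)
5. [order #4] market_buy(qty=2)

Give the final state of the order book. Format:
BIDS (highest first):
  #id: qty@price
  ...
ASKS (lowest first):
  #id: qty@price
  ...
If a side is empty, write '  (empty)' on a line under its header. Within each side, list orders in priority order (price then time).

Answer: BIDS (highest first):
  (empty)
ASKS (lowest first):
  (empty)

Derivation:
After op 1 [order #1] market_buy(qty=8): fills=none; bids=[-] asks=[-]
After op 2 [order #2] market_sell(qty=4): fills=none; bids=[-] asks=[-]
After op 3 [order #3] limit_sell(price=103, qty=3): fills=none; bids=[-] asks=[#3:3@103]
After op 4 cancel(order #3): fills=none; bids=[-] asks=[-]
After op 5 [order #4] market_buy(qty=2): fills=none; bids=[-] asks=[-]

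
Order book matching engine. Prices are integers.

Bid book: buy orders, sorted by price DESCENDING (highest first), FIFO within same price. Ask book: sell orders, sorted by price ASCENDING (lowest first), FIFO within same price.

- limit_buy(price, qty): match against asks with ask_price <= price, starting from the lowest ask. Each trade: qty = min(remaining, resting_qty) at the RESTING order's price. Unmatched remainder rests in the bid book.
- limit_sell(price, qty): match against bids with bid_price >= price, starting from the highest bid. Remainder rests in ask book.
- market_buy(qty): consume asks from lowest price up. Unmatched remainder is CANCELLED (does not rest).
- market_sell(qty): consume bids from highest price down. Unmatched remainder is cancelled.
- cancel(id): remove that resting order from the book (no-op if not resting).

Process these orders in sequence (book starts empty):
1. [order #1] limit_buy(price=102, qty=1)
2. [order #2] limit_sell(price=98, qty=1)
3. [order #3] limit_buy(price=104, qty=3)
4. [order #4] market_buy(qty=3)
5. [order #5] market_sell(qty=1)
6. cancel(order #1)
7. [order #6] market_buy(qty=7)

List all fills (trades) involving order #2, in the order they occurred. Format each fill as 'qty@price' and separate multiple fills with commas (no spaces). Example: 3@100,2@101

Answer: 1@102

Derivation:
After op 1 [order #1] limit_buy(price=102, qty=1): fills=none; bids=[#1:1@102] asks=[-]
After op 2 [order #2] limit_sell(price=98, qty=1): fills=#1x#2:1@102; bids=[-] asks=[-]
After op 3 [order #3] limit_buy(price=104, qty=3): fills=none; bids=[#3:3@104] asks=[-]
After op 4 [order #4] market_buy(qty=3): fills=none; bids=[#3:3@104] asks=[-]
After op 5 [order #5] market_sell(qty=1): fills=#3x#5:1@104; bids=[#3:2@104] asks=[-]
After op 6 cancel(order #1): fills=none; bids=[#3:2@104] asks=[-]
After op 7 [order #6] market_buy(qty=7): fills=none; bids=[#3:2@104] asks=[-]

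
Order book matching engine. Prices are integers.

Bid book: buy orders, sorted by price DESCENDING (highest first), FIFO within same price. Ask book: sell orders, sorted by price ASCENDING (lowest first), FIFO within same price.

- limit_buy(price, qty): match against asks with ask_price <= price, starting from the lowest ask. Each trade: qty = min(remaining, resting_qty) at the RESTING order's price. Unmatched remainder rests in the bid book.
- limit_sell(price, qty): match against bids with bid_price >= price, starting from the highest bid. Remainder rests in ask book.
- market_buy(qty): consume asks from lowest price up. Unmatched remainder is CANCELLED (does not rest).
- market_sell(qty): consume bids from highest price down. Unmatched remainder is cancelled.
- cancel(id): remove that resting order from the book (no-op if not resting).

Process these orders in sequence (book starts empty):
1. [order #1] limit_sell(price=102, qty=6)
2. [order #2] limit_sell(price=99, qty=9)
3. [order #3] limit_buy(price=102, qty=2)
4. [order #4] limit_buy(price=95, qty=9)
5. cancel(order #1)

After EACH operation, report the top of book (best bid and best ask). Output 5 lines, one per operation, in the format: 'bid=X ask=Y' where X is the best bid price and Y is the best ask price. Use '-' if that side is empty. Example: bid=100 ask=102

After op 1 [order #1] limit_sell(price=102, qty=6): fills=none; bids=[-] asks=[#1:6@102]
After op 2 [order #2] limit_sell(price=99, qty=9): fills=none; bids=[-] asks=[#2:9@99 #1:6@102]
After op 3 [order #3] limit_buy(price=102, qty=2): fills=#3x#2:2@99; bids=[-] asks=[#2:7@99 #1:6@102]
After op 4 [order #4] limit_buy(price=95, qty=9): fills=none; bids=[#4:9@95] asks=[#2:7@99 #1:6@102]
After op 5 cancel(order #1): fills=none; bids=[#4:9@95] asks=[#2:7@99]

Answer: bid=- ask=102
bid=- ask=99
bid=- ask=99
bid=95 ask=99
bid=95 ask=99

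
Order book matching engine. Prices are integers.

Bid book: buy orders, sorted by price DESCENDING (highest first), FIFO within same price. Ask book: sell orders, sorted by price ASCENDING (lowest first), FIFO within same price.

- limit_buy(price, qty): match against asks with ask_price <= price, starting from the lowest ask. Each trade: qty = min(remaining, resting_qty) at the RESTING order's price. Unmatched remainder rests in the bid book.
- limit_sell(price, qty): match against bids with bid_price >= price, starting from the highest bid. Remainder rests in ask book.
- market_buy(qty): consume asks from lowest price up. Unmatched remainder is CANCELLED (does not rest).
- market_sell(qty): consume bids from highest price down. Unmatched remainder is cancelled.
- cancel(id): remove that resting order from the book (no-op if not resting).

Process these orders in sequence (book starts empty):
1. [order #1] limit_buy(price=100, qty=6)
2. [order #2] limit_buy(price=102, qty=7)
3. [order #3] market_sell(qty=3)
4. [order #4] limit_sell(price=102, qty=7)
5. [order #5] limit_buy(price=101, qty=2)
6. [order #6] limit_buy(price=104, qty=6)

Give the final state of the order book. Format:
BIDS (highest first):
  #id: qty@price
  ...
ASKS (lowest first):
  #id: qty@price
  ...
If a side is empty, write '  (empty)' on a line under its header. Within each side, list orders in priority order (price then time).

Answer: BIDS (highest first):
  #6: 3@104
  #5: 2@101
  #1: 6@100
ASKS (lowest first):
  (empty)

Derivation:
After op 1 [order #1] limit_buy(price=100, qty=6): fills=none; bids=[#1:6@100] asks=[-]
After op 2 [order #2] limit_buy(price=102, qty=7): fills=none; bids=[#2:7@102 #1:6@100] asks=[-]
After op 3 [order #3] market_sell(qty=3): fills=#2x#3:3@102; bids=[#2:4@102 #1:6@100] asks=[-]
After op 4 [order #4] limit_sell(price=102, qty=7): fills=#2x#4:4@102; bids=[#1:6@100] asks=[#4:3@102]
After op 5 [order #5] limit_buy(price=101, qty=2): fills=none; bids=[#5:2@101 #1:6@100] asks=[#4:3@102]
After op 6 [order #6] limit_buy(price=104, qty=6): fills=#6x#4:3@102; bids=[#6:3@104 #5:2@101 #1:6@100] asks=[-]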